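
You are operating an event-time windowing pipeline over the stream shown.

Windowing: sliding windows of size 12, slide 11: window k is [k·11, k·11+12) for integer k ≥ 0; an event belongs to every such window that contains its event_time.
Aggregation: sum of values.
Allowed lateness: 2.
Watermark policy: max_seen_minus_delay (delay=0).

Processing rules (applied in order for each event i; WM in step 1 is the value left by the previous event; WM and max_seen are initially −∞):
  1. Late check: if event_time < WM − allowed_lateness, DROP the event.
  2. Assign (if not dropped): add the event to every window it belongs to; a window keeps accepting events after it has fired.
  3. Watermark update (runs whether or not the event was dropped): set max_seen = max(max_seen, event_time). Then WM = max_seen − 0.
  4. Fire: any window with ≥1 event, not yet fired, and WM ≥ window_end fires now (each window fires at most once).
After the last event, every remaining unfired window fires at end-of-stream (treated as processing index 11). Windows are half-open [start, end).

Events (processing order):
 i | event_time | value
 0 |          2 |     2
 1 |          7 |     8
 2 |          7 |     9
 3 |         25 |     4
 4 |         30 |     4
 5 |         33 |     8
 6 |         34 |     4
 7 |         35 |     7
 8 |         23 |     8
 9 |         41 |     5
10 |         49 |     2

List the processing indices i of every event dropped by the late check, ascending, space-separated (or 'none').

8

i=0 t=2 v=2: → [0,12); WM=2
i=1 t=7 v=8: → [0,12); WM=7
i=2 t=7 v=9: → [0,12); WM=7
i=3 t=25 v=4: → [22,34); WM=25; [0,12) fires=19
i=4 t=30 v=4: → [22,34); WM=30
i=5 t=33 v=8: → [33,45),[22,34); WM=33
i=6 t=34 v=4: → [33,45); WM=34; [22,34) fires=16
i=7 t=35 v=7: → [33,45); WM=35
i=8 t=23 v=8: DROP (t<35-2); WM=35
i=9 t=41 v=5: → [33,45); WM=41
i=10 t=49 v=2: → [44,56); WM=49; [33,45) fires=24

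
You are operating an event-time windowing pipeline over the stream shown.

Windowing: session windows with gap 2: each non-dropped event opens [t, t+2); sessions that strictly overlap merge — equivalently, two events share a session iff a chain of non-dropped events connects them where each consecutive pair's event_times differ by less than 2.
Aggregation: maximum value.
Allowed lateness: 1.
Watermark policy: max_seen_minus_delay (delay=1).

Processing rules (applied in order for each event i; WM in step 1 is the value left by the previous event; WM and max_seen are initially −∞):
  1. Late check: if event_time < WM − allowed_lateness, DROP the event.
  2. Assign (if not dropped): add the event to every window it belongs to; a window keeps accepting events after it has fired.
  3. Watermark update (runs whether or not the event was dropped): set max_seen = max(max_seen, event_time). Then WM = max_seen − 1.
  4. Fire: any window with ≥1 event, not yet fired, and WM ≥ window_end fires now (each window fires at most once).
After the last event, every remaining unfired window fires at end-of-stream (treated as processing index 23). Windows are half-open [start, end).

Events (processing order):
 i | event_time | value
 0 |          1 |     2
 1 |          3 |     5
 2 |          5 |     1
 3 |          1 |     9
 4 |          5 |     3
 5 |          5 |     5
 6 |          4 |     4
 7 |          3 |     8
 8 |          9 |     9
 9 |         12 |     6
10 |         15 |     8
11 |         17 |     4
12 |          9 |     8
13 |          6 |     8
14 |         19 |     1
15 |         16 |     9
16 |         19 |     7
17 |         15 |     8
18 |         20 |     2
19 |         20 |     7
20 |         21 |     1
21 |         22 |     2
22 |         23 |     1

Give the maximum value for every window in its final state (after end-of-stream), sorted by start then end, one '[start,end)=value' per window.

[1,3)=2 [3,7)=8 [9,11)=9 [12,14)=6 [15,17)=8 [17,19)=4 [19,25)=7

i=0 t=1 v=2: → [1,3); WM=0
i=1 t=3 v=5: → [3,5); WM=2
i=2 t=5 v=1: → [5,7); WM=4
i=3 t=1 v=9: DROP (t<4-1); WM=4
i=4 t=5 v=3: → [5,7); WM=4
i=5 t=5 v=5: → [5,7); WM=4
i=6 t=4 v=4: → [3,7); WM=4
i=7 t=3 v=8: → [3,7); WM=4
i=8 t=9 v=9: → [9,11); WM=8
i=9 t=12 v=6: → [12,14); WM=11
i=10 t=15 v=8: → [15,17); WM=14
i=11 t=17 v=4: → [17,19); WM=16
i=12 t=9 v=8: DROP (t<16-1); WM=16
i=13 t=6 v=8: DROP (t<16-1); WM=16
i=14 t=19 v=1: → [19,21); WM=18
i=15 t=16 v=9: DROP (t<18-1); WM=18
i=16 t=19 v=7: → [19,21); WM=18
i=17 t=15 v=8: DROP (t<18-1); WM=18
i=18 t=20 v=2: → [19,22); WM=19
i=19 t=20 v=7: → [19,22); WM=19
i=20 t=21 v=1: → [19,23); WM=20
i=21 t=22 v=2: → [19,24); WM=21
i=22 t=23 v=1: → [19,25); WM=22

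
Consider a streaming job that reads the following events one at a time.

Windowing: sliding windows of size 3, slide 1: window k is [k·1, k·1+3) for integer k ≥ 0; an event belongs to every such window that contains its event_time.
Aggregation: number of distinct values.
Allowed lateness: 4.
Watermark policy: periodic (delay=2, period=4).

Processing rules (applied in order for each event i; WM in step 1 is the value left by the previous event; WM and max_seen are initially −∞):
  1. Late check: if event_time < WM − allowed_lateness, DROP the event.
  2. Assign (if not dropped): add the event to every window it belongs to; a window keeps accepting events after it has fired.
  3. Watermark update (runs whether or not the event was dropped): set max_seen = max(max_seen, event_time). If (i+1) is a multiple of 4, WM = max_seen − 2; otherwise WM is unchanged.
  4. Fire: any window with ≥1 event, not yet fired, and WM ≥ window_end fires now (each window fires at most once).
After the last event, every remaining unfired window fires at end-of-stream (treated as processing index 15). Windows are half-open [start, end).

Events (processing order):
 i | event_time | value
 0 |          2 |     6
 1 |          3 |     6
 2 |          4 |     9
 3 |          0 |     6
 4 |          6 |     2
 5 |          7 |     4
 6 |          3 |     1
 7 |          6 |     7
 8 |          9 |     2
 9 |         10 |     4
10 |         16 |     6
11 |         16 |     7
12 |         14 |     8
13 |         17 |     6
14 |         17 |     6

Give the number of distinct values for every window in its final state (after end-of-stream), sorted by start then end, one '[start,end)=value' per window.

i=0 t=2 v=6: → [2,5),[1,4),[0,3); WM=−∞
i=1 t=3 v=6: → [3,6),[2,5),[1,4); WM=−∞
i=2 t=4 v=9: → [4,7),[3,6),[2,5); WM=−∞
i=3 t=0 v=6: → [0,3); WM=2
i=4 t=6 v=2: → [6,9),[5,8),[4,7); WM=2
i=5 t=7 v=4: → [7,10),[6,9),[5,8); WM=2
i=6 t=3 v=1: → [3,6),[2,5),[1,4); WM=2
i=7 t=6 v=7: → [6,9),[5,8),[4,7); WM=5; [0,3) fires=1 [1,4) fires=2 [2,5) fires=3
i=8 t=9 v=2: → [9,12),[8,11),[7,10); WM=5
i=9 t=10 v=4: → [10,13),[9,12),[8,11); WM=5
i=10 t=16 v=6: → [16,19),[15,18),[14,17); WM=5
i=11 t=16 v=7: → [16,19),[15,18),[14,17); WM=14; [3,6) fires=3 [4,7) fires=3 [5,8) fires=3 [6,9) fires=3 [7,10) fires=2 [8,11) fires=2 [9,12) fires=2 [10,13) fires=1
i=12 t=14 v=8: → [14,17),[13,16),[12,15); WM=14
i=13 t=17 v=6: → [17,20),[16,19),[15,18); WM=14
i=14 t=17 v=6: → [17,20),[16,19),[15,18); WM=14

[0,3)=1 [1,4)=2 [2,5)=3 [3,6)=3 [4,7)=3 [5,8)=3 [6,9)=3 [7,10)=2 [8,11)=2 [9,12)=2 [10,13)=1 [12,15)=1 [13,16)=1 [14,17)=3 [15,18)=2 [16,19)=2 [17,20)=1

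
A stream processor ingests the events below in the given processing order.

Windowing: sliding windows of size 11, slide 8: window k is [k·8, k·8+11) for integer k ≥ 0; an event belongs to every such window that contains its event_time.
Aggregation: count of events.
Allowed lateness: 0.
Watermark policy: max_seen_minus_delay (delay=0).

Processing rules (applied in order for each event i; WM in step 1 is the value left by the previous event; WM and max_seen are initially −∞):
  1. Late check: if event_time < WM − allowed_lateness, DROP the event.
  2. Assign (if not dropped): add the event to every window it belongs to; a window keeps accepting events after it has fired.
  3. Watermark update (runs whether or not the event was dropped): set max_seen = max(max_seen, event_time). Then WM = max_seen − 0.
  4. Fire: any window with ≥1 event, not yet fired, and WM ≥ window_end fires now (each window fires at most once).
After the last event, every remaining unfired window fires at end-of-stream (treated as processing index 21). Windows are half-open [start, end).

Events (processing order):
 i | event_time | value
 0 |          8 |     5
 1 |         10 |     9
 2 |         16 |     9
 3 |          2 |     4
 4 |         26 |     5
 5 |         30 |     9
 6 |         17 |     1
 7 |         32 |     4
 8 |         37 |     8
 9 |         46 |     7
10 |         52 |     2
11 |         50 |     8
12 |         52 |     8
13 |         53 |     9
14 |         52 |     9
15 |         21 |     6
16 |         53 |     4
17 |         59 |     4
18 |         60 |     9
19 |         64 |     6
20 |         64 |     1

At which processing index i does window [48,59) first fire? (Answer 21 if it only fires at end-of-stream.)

i=0 t=8 v=5: → [8,19),[0,11); WM=8
i=1 t=10 v=9: → [8,19),[0,11); WM=10
i=2 t=16 v=9: → [16,27),[8,19); WM=16; [0,11) fires=2
i=3 t=2 v=4: DROP (t<16-0); WM=16
i=4 t=26 v=5: → [24,35),[16,27); WM=26; [8,19) fires=3
i=5 t=30 v=9: → [24,35); WM=30; [16,27) fires=2
i=6 t=17 v=1: DROP (t<30-0); WM=30
i=7 t=32 v=4: → [32,43),[24,35); WM=32
i=8 t=37 v=8: → [32,43); WM=37; [24,35) fires=3
i=9 t=46 v=7: → [40,51); WM=46; [32,43) fires=2
i=10 t=52 v=2: → [48,59); WM=52; [40,51) fires=1
i=11 t=50 v=8: DROP (t<52-0); WM=52
i=12 t=52 v=8: → [48,59); WM=52
i=13 t=53 v=9: → [48,59); WM=53
i=14 t=52 v=9: DROP (t<53-0); WM=53
i=15 t=21 v=6: DROP (t<53-0); WM=53
i=16 t=53 v=4: → [48,59); WM=53
i=17 t=59 v=4: → [56,67); WM=59; [48,59) fires=4
i=18 t=60 v=9: → [56,67); WM=60
i=19 t=64 v=6: → [64,75),[56,67); WM=64
i=20 t=64 v=1: → [64,75),[56,67); WM=64

17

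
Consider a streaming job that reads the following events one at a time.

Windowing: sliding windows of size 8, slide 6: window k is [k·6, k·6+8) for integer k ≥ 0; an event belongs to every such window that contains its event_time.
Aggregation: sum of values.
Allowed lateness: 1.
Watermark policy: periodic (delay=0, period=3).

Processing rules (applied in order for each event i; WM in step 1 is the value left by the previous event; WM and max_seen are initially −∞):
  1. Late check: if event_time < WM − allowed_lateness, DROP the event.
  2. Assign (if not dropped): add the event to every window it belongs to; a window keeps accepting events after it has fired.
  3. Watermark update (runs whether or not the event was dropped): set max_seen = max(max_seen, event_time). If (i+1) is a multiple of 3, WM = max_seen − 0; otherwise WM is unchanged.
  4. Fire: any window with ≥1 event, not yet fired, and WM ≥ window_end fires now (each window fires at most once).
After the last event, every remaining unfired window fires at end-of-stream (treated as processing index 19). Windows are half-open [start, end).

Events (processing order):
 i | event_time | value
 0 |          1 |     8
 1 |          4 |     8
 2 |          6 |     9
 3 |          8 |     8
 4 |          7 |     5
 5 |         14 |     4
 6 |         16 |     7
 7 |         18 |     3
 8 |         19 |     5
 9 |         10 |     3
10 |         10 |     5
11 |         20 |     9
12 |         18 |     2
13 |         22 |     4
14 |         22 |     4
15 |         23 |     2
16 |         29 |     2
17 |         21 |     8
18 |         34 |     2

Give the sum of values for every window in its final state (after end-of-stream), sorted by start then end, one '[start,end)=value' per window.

i=0 t=1 v=8: → [0,8); WM=−∞
i=1 t=4 v=8: → [0,8); WM=−∞
i=2 t=6 v=9: → [6,14),[0,8); WM=6
i=3 t=8 v=8: → [6,14); WM=6
i=4 t=7 v=5: → [6,14),[0,8); WM=6
i=5 t=14 v=4: → [12,20); WM=14; [0,8) fires=30 [6,14) fires=22
i=6 t=16 v=7: → [12,20); WM=14
i=7 t=18 v=3: → [18,26),[12,20); WM=14
i=8 t=19 v=5: → [18,26),[12,20); WM=19
i=9 t=10 v=3: DROP (t<19-1); WM=19
i=10 t=10 v=5: DROP (t<19-1); WM=19
i=11 t=20 v=9: → [18,26); WM=20; [12,20) fires=19
i=12 t=18 v=2: DROP (t<20-1); WM=20
i=13 t=22 v=4: → [18,26); WM=20
i=14 t=22 v=4: → [18,26); WM=22
i=15 t=23 v=2: → [18,26); WM=22
i=16 t=29 v=2: → [24,32); WM=22
i=17 t=21 v=8: → [18,26); WM=29; [18,26) fires=35
i=18 t=34 v=2: → [30,38); WM=29

[0,8)=30 [6,14)=22 [12,20)=19 [18,26)=35 [24,32)=2 [30,38)=2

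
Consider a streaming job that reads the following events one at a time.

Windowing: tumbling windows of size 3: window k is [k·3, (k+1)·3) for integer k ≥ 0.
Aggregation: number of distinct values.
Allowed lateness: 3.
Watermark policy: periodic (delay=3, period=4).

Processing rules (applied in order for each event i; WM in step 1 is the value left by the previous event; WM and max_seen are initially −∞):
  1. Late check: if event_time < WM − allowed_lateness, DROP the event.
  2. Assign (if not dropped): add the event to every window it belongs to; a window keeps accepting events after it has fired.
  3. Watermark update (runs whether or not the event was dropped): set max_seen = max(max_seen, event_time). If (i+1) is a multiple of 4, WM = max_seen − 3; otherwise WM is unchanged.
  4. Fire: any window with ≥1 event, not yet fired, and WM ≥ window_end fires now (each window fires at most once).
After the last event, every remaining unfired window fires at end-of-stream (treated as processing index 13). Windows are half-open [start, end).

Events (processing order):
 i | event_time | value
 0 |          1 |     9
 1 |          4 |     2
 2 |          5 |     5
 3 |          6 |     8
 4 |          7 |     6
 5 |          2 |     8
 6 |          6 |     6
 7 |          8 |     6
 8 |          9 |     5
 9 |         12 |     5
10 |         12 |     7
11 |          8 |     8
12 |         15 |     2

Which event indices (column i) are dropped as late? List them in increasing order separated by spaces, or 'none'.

i=0 t=1 v=9: → [0,3); WM=−∞
i=1 t=4 v=2: → [3,6); WM=−∞
i=2 t=5 v=5: → [3,6); WM=−∞
i=3 t=6 v=8: → [6,9); WM=3; [0,3) fires=1
i=4 t=7 v=6: → [6,9); WM=3
i=5 t=2 v=8: → [0,3); WM=3
i=6 t=6 v=6: → [6,9); WM=3
i=7 t=8 v=6: → [6,9); WM=5
i=8 t=9 v=5: → [9,12); WM=5
i=9 t=12 v=5: → [12,15); WM=5
i=10 t=12 v=7: → [12,15); WM=5
i=11 t=8 v=8: → [6,9); WM=9; [3,6) fires=2 [6,9) fires=2
i=12 t=15 v=2: → [15,18); WM=9

none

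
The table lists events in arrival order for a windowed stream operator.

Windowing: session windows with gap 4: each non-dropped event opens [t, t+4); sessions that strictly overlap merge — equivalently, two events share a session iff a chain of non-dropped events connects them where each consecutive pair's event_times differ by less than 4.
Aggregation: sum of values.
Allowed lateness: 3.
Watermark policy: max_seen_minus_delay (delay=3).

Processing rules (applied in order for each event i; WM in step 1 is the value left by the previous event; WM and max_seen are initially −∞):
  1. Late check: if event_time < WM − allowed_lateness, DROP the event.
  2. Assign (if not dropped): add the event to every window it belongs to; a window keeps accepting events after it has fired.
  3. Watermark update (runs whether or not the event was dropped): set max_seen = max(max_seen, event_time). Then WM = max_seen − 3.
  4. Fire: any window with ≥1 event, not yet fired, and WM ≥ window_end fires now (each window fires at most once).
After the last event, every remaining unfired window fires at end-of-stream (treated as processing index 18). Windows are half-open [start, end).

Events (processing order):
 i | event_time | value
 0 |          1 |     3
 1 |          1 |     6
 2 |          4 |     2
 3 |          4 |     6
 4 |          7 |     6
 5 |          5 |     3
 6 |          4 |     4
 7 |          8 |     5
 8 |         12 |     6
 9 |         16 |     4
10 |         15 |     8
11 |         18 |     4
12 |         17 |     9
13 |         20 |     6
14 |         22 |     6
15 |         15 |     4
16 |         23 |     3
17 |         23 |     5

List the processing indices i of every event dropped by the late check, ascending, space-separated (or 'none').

15

i=0 t=1 v=3: → [1,5); WM=-2
i=1 t=1 v=6: → [1,5); WM=-2
i=2 t=4 v=2: → [1,8); WM=1
i=3 t=4 v=6: → [1,8); WM=1
i=4 t=7 v=6: → [1,11); WM=4
i=5 t=5 v=3: → [1,11); WM=4
i=6 t=4 v=4: → [1,11); WM=4
i=7 t=8 v=5: → [1,12); WM=5
i=8 t=12 v=6: → [12,16); WM=9
i=9 t=16 v=4: → [16,20); WM=13
i=10 t=15 v=8: → [12,20); WM=13
i=11 t=18 v=4: → [12,22); WM=15
i=12 t=17 v=9: → [12,22); WM=15
i=13 t=20 v=6: → [12,24); WM=17
i=14 t=22 v=6: → [12,26); WM=19
i=15 t=15 v=4: DROP (t<19-3); WM=19
i=16 t=23 v=3: → [12,27); WM=20
i=17 t=23 v=5: → [12,27); WM=20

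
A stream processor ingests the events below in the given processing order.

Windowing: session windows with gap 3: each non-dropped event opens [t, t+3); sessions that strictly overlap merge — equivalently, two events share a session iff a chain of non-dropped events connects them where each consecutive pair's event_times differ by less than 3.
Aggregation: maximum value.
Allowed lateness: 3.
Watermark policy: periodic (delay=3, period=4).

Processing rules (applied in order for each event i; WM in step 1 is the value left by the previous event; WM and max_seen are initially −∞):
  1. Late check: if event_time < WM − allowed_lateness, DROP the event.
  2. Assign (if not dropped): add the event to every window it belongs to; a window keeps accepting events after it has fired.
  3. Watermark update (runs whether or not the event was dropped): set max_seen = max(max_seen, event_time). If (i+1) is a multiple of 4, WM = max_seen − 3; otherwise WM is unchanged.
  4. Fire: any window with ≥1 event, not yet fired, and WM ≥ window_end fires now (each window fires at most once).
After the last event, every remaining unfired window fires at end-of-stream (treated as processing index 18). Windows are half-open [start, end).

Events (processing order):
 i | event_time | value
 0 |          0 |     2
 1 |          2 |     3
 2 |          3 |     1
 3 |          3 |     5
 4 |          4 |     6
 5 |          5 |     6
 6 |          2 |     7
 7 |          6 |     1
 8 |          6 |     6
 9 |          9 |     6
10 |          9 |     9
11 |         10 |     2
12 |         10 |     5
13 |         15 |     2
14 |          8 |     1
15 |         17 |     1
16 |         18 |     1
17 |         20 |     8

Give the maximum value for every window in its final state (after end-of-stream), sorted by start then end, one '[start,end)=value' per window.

i=0 t=0 v=2: → [0,3); WM=−∞
i=1 t=2 v=3: → [0,5); WM=−∞
i=2 t=3 v=1: → [0,6); WM=−∞
i=3 t=3 v=5: → [0,6); WM=0
i=4 t=4 v=6: → [0,7); WM=0
i=5 t=5 v=6: → [0,8); WM=0
i=6 t=2 v=7: → [0,8); WM=0
i=7 t=6 v=1: → [0,9); WM=3
i=8 t=6 v=6: → [0,9); WM=3
i=9 t=9 v=6: → [9,12); WM=3
i=10 t=9 v=9: → [9,12); WM=3
i=11 t=10 v=2: → [9,13); WM=7
i=12 t=10 v=5: → [9,13); WM=7
i=13 t=15 v=2: → [15,18); WM=7
i=14 t=8 v=1: → [0,13); WM=7
i=15 t=17 v=1: → [15,20); WM=14
i=16 t=18 v=1: → [15,21); WM=14
i=17 t=20 v=8: → [15,23); WM=14

[0,13)=9 [15,23)=8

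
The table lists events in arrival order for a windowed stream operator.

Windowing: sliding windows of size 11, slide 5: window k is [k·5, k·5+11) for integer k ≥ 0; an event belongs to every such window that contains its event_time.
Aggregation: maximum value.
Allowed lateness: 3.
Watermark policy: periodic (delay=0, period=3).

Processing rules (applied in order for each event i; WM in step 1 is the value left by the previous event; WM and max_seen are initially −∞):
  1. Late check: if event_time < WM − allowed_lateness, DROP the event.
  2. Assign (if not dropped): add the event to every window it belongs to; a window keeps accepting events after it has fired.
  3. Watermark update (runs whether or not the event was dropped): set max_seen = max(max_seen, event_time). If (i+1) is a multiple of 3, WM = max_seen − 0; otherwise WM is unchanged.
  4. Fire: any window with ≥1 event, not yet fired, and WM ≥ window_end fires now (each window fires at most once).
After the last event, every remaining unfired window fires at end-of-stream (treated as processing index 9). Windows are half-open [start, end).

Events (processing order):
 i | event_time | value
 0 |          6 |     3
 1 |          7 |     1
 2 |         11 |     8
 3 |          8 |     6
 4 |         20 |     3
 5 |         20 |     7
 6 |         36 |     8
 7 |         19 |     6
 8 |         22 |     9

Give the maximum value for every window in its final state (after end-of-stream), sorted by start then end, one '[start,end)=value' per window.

[0,11)=6 [5,16)=8 [10,21)=8 [15,26)=9 [20,31)=9 [30,41)=8 [35,46)=8

i=0 t=6 v=3: → [5,16),[0,11); WM=−∞
i=1 t=7 v=1: → [5,16),[0,11); WM=−∞
i=2 t=11 v=8: → [10,21),[5,16); WM=11; [0,11) fires=3
i=3 t=8 v=6: → [5,16),[0,11); WM=11
i=4 t=20 v=3: → [20,31),[15,26),[10,21); WM=11
i=5 t=20 v=7: → [20,31),[15,26),[10,21); WM=20; [5,16) fires=8
i=6 t=36 v=8: → [35,46),[30,41); WM=20
i=7 t=19 v=6: → [15,26),[10,21); WM=20
i=8 t=22 v=9: → [20,31),[15,26); WM=36; [10,21) fires=8 [15,26) fires=9 [20,31) fires=9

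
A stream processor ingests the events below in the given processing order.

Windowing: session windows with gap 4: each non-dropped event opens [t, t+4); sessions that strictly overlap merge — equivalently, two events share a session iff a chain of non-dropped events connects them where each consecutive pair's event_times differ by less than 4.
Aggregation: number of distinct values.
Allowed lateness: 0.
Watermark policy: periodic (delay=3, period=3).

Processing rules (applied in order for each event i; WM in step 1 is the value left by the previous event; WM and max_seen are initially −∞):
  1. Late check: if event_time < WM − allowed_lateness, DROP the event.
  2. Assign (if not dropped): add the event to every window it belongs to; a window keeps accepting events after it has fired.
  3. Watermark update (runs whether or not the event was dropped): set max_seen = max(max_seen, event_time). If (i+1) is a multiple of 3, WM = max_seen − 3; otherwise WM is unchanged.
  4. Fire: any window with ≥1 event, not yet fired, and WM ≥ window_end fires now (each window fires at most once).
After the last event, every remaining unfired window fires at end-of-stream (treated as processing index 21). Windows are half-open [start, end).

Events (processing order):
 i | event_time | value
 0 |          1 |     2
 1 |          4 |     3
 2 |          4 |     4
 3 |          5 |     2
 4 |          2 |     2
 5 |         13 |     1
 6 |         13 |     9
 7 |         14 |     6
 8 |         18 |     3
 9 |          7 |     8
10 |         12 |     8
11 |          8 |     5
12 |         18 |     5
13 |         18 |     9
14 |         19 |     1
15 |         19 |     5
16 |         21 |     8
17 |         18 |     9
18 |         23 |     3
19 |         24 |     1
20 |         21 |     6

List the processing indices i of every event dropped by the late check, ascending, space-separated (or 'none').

9 10 11

i=0 t=1 v=2: → [1,5); WM=−∞
i=1 t=4 v=3: → [1,8); WM=−∞
i=2 t=4 v=4: → [1,8); WM=1
i=3 t=5 v=2: → [1,9); WM=1
i=4 t=2 v=2: → [1,9); WM=1
i=5 t=13 v=1: → [13,17); WM=10
i=6 t=13 v=9: → [13,17); WM=10
i=7 t=14 v=6: → [13,18); WM=10
i=8 t=18 v=3: → [18,22); WM=15
i=9 t=7 v=8: DROP (t<15-0); WM=15
i=10 t=12 v=8: DROP (t<15-0); WM=15
i=11 t=8 v=5: DROP (t<15-0); WM=15
i=12 t=18 v=5: → [18,22); WM=15
i=13 t=18 v=9: → [18,22); WM=15
i=14 t=19 v=1: → [18,23); WM=16
i=15 t=19 v=5: → [18,23); WM=16
i=16 t=21 v=8: → [18,25); WM=16
i=17 t=18 v=9: → [18,25); WM=18
i=18 t=23 v=3: → [18,27); WM=18
i=19 t=24 v=1: → [18,28); WM=18
i=20 t=21 v=6: → [18,28); WM=21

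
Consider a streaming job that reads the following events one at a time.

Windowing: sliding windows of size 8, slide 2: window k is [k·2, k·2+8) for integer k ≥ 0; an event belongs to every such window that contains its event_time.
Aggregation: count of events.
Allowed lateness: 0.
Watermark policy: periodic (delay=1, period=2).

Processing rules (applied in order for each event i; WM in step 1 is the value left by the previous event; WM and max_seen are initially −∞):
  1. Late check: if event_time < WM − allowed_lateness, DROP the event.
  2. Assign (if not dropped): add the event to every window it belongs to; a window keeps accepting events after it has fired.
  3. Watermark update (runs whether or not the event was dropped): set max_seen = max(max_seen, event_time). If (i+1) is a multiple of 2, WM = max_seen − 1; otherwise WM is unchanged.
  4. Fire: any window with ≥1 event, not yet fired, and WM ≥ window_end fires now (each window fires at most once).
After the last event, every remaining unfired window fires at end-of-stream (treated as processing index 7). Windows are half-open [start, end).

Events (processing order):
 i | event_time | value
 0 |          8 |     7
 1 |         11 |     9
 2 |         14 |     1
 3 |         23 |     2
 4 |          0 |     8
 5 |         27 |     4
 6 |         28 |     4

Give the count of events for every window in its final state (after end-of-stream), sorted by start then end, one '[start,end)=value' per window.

i=0 t=8 v=7: → [8,16),[6,14),[4,12),[2,10); WM=−∞
i=1 t=11 v=9: → [10,18),[8,16),[6,14),[4,12); WM=10; [2,10) fires=1
i=2 t=14 v=1: → [14,22),[12,20),[10,18),[8,16); WM=10
i=3 t=23 v=2: → [22,30),[20,28),[18,26),[16,24); WM=22; [4,12) fires=2 [6,14) fires=2 [8,16) fires=3 [10,18) fires=2 [12,20) fires=1 [14,22) fires=1
i=4 t=0 v=8: DROP (t<22-0); WM=22
i=5 t=27 v=4: → [26,34),[24,32),[22,30),[20,28); WM=26; [16,24) fires=1 [18,26) fires=1
i=6 t=28 v=4: → [28,36),[26,34),[24,32),[22,30); WM=26

[2,10)=1 [4,12)=2 [6,14)=2 [8,16)=3 [10,18)=2 [12,20)=1 [14,22)=1 [16,24)=1 [18,26)=1 [20,28)=2 [22,30)=3 [24,32)=2 [26,34)=2 [28,36)=1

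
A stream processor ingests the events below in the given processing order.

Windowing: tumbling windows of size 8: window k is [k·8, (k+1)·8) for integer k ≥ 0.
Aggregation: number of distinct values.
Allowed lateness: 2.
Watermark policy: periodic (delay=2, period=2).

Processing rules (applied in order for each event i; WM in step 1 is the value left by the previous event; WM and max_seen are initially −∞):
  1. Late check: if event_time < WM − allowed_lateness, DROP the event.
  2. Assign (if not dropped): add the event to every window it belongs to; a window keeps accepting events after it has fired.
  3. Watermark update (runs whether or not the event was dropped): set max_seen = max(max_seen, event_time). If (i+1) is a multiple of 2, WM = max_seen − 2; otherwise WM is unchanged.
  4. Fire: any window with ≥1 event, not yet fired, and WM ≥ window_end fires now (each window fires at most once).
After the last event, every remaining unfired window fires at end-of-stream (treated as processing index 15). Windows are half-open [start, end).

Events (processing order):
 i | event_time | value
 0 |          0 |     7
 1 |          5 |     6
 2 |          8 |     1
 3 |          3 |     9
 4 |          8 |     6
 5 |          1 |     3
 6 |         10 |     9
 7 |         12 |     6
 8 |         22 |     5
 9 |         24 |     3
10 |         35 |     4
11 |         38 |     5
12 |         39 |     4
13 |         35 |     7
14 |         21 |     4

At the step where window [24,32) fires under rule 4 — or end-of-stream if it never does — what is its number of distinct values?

1

i=0 t=0 v=7: → [0,8); WM=−∞
i=1 t=5 v=6: → [0,8); WM=3
i=2 t=8 v=1: → [8,16); WM=3
i=3 t=3 v=9: → [0,8); WM=6
i=4 t=8 v=6: → [8,16); WM=6
i=5 t=1 v=3: DROP (t<6-2); WM=6
i=6 t=10 v=9: → [8,16); WM=6
i=7 t=12 v=6: → [8,16); WM=10; [0,8) fires=3
i=8 t=22 v=5: → [16,24); WM=10
i=9 t=24 v=3: → [24,32); WM=22; [8,16) fires=3
i=10 t=35 v=4: → [32,40); WM=22
i=11 t=38 v=5: → [32,40); WM=36; [16,24) fires=1 [24,32) fires=1
i=12 t=39 v=4: → [32,40); WM=36
i=13 t=35 v=7: → [32,40); WM=37
i=14 t=21 v=4: DROP (t<37-2); WM=37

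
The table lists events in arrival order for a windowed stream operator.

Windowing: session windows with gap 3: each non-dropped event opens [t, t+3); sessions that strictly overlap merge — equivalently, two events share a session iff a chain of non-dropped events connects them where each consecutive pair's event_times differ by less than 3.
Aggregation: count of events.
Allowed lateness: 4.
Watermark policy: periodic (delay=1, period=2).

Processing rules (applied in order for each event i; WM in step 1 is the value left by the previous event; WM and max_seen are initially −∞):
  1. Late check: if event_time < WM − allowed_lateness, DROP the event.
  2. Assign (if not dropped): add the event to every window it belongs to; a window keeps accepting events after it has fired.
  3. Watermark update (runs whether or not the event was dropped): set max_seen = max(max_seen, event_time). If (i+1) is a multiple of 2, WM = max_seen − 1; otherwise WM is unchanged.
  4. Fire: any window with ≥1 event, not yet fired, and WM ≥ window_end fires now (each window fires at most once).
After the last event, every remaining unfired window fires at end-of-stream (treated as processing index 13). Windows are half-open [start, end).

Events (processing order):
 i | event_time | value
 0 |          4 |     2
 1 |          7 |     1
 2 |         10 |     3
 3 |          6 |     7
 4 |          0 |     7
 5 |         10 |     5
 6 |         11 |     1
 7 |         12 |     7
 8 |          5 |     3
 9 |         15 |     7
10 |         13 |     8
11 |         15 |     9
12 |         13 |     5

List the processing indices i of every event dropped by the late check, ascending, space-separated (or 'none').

4 8

i=0 t=4 v=2: → [4,7); WM=−∞
i=1 t=7 v=1: → [7,10); WM=6
i=2 t=10 v=3: → [10,13); WM=6
i=3 t=6 v=7: → [4,10); WM=9
i=4 t=0 v=7: DROP (t<9-4); WM=9
i=5 t=10 v=5: → [10,13); WM=9
i=6 t=11 v=1: → [10,14); WM=9
i=7 t=12 v=7: → [10,15); WM=11
i=8 t=5 v=3: DROP (t<11-4); WM=11
i=9 t=15 v=7: → [15,18); WM=14
i=10 t=13 v=8: → [10,18); WM=14
i=11 t=15 v=9: → [10,18); WM=14
i=12 t=13 v=5: → [10,18); WM=14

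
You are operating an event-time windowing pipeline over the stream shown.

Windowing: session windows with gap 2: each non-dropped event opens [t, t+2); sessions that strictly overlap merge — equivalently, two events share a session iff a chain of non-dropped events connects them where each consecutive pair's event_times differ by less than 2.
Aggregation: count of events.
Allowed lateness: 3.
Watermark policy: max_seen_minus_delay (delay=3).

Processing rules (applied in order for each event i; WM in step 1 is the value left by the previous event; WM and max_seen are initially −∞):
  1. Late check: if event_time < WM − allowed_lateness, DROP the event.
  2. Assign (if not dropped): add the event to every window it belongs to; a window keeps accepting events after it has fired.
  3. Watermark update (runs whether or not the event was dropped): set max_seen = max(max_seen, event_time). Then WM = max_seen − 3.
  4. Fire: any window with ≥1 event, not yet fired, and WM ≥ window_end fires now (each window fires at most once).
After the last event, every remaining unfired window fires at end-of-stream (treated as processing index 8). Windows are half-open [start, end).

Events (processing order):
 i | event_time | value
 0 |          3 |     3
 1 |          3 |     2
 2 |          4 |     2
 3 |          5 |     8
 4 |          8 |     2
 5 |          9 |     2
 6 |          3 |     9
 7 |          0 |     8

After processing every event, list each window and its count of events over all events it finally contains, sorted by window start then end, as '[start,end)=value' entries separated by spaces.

[3,7)=5 [8,11)=2

i=0 t=3 v=3: → [3,5); WM=0
i=1 t=3 v=2: → [3,5); WM=0
i=2 t=4 v=2: → [3,6); WM=1
i=3 t=5 v=8: → [3,7); WM=2
i=4 t=8 v=2: → [8,10); WM=5
i=5 t=9 v=2: → [8,11); WM=6
i=6 t=3 v=9: → [3,7); WM=6
i=7 t=0 v=8: DROP (t<6-3); WM=6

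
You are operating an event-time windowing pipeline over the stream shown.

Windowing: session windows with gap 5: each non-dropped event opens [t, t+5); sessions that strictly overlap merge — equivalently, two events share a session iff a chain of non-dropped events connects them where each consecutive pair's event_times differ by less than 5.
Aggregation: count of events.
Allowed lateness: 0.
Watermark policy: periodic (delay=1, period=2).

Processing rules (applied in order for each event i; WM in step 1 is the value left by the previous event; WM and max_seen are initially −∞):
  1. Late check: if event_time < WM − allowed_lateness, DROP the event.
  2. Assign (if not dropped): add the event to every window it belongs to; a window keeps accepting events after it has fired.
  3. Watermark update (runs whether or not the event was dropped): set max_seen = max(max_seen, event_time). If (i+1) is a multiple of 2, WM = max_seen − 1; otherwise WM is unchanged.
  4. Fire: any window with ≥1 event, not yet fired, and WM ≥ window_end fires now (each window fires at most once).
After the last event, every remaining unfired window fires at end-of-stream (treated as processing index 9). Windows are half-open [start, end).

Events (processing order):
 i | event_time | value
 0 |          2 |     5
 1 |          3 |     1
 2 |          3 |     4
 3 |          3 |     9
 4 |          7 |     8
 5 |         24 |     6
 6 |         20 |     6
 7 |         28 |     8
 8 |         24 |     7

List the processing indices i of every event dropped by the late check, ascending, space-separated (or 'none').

6 8

i=0 t=2 v=5: → [2,7); WM=−∞
i=1 t=3 v=1: → [2,8); WM=2
i=2 t=3 v=4: → [2,8); WM=2
i=3 t=3 v=9: → [2,8); WM=2
i=4 t=7 v=8: → [2,12); WM=2
i=5 t=24 v=6: → [24,29); WM=23
i=6 t=20 v=6: DROP (t<23-0); WM=23
i=7 t=28 v=8: → [24,33); WM=27
i=8 t=24 v=7: DROP (t<27-0); WM=27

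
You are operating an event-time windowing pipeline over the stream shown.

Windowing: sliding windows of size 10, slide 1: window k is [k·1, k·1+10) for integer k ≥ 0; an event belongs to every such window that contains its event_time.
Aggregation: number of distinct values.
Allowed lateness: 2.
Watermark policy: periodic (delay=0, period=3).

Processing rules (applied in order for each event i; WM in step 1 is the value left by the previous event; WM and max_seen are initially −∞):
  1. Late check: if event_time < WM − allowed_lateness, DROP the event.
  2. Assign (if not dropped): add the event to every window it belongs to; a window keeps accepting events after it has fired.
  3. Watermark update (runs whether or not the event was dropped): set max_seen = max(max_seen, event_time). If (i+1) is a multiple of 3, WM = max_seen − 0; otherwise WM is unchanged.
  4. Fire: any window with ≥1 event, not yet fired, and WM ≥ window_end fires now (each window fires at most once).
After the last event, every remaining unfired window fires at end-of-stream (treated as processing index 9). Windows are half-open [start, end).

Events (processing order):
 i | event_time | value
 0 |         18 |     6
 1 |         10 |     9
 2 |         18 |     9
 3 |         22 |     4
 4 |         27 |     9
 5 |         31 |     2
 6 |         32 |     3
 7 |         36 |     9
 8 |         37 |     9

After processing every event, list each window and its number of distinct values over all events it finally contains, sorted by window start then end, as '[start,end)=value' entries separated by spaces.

i=0 t=18 v=6: → [18,28),[17,27),[16,26),[15,25),[14,24),[13,23),[12,22),[11,21),[10,20),[9,19); WM=−∞
i=1 t=10 v=9: → [10,20),[9,19),[8,18),[7,17),[6,16),[5,15),[4,14),[3,13),[2,12),[1,11); WM=−∞
i=2 t=18 v=9: → [18,28),[17,27),[16,26),[15,25),[14,24),[13,23),[12,22),[11,21),[10,20),[9,19); WM=18; [1,11) fires=1 [2,12) fires=1 [3,13) fires=1 [4,14) fires=1 [5,15) fires=1 [6,16) fires=1 [7,17) fires=1 [8,18) fires=1
i=3 t=22 v=4: → [22,32),[21,31),[20,30),[19,29),[18,28),[17,27),[16,26),[15,25),[14,24),[13,23); WM=18
i=4 t=27 v=9: → [27,37),[26,36),[25,35),[24,34),[23,33),[22,32),[21,31),[20,30),[19,29),[18,28); WM=18
i=5 t=31 v=2: → [31,41),[30,40),[29,39),[28,38),[27,37),[26,36),[25,35),[24,34),[23,33),[22,32); WM=31; [9,19) fires=2 [10,20) fires=2 [11,21) fires=2 [12,22) fires=2 [13,23) fires=3 [14,24) fires=3 [15,25) fires=3 [16,26) fires=3 [17,27) fires=3 [18,28) fires=3 [19,29) fires=2 [20,30) fires=2 [21,31) fires=2
i=6 t=32 v=3: → [32,42),[31,41),[30,40),[29,39),[28,38),[27,37),[26,36),[25,35),[24,34),[23,33); WM=31
i=7 t=36 v=9: → [36,46),[35,45),[34,44),[33,43),[32,42),[31,41),[30,40),[29,39),[28,38),[27,37); WM=31
i=8 t=37 v=9: → [37,47),[36,46),[35,45),[34,44),[33,43),[32,42),[31,41),[30,40),[29,39),[28,38); WM=37; [22,32) fires=3 [23,33) fires=3 [24,34) fires=3 [25,35) fires=3 [26,36) fires=3 [27,37) fires=3

[1,11)=1 [2,12)=1 [3,13)=1 [4,14)=1 [5,15)=1 [6,16)=1 [7,17)=1 [8,18)=1 [9,19)=2 [10,20)=2 [11,21)=2 [12,22)=2 [13,23)=3 [14,24)=3 [15,25)=3 [16,26)=3 [17,27)=3 [18,28)=3 [19,29)=2 [20,30)=2 [21,31)=2 [22,32)=3 [23,33)=3 [24,34)=3 [25,35)=3 [26,36)=3 [27,37)=3 [28,38)=3 [29,39)=3 [30,40)=3 [31,41)=3 [32,42)=2 [33,43)=1 [34,44)=1 [35,45)=1 [36,46)=1 [37,47)=1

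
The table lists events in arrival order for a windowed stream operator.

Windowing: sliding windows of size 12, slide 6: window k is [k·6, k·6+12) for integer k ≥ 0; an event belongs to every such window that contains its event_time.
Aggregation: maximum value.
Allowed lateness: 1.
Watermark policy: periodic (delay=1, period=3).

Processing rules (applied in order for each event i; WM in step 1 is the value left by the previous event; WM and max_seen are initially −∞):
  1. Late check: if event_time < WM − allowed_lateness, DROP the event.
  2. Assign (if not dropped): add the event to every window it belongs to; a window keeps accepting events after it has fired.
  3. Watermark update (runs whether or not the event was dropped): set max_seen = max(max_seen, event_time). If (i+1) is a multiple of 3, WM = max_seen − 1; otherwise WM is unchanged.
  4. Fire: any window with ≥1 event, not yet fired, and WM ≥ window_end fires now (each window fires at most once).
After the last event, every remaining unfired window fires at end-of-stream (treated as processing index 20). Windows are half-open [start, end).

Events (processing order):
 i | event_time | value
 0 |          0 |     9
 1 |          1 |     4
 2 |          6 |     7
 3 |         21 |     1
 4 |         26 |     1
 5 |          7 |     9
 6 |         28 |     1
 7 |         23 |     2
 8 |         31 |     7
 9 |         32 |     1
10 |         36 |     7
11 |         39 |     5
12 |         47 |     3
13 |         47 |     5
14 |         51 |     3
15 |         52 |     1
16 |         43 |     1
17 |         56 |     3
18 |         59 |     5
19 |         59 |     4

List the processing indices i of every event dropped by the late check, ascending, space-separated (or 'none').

i=0 t=0 v=9: → [0,12); WM=−∞
i=1 t=1 v=4: → [0,12); WM=−∞
i=2 t=6 v=7: → [6,18),[0,12); WM=5
i=3 t=21 v=1: → [18,30),[12,24); WM=5
i=4 t=26 v=1: → [24,36),[18,30); WM=5
i=5 t=7 v=9: → [6,18),[0,12); WM=25; [0,12) fires=9 [6,18) fires=9 [12,24) fires=1
i=6 t=28 v=1: → [24,36),[18,30); WM=25
i=7 t=23 v=2: DROP (t<25-1); WM=25
i=8 t=31 v=7: → [30,42),[24,36); WM=30; [18,30) fires=1
i=9 t=32 v=1: → [30,42),[24,36); WM=30
i=10 t=36 v=7: → [36,48),[30,42); WM=30
i=11 t=39 v=5: → [36,48),[30,42); WM=38; [24,36) fires=7
i=12 t=47 v=3: → [42,54),[36,48); WM=38
i=13 t=47 v=5: → [42,54),[36,48); WM=38
i=14 t=51 v=3: → [48,60),[42,54); WM=50; [30,42) fires=7 [36,48) fires=7
i=15 t=52 v=1: → [48,60),[42,54); WM=50
i=16 t=43 v=1: DROP (t<50-1); WM=50
i=17 t=56 v=3: → [54,66),[48,60); WM=55; [42,54) fires=5
i=18 t=59 v=5: → [54,66),[48,60); WM=55
i=19 t=59 v=4: → [54,66),[48,60); WM=55

7 16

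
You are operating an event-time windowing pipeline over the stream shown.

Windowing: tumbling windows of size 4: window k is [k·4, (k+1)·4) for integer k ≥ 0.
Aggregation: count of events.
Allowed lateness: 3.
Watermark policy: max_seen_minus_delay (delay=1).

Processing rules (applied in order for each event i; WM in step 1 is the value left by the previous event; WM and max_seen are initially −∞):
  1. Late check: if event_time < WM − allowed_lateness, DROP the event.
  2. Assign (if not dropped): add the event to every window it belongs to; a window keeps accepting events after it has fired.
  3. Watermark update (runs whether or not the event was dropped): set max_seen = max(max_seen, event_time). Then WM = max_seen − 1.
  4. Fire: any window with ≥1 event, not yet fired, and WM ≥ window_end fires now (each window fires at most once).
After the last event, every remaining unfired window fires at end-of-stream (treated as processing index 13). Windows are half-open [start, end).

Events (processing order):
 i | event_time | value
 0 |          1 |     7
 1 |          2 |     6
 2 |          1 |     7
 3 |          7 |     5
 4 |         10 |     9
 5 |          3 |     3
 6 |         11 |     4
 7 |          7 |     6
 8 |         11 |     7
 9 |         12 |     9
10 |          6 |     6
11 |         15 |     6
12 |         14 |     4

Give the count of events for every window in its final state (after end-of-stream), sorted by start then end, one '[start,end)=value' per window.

i=0 t=1 v=7: → [0,4); WM=0
i=1 t=2 v=6: → [0,4); WM=1
i=2 t=1 v=7: → [0,4); WM=1
i=3 t=7 v=5: → [4,8); WM=6; [0,4) fires=3
i=4 t=10 v=9: → [8,12); WM=9; [4,8) fires=1
i=5 t=3 v=3: DROP (t<9-3); WM=9
i=6 t=11 v=4: → [8,12); WM=10
i=7 t=7 v=6: → [4,8); WM=10
i=8 t=11 v=7: → [8,12); WM=10
i=9 t=12 v=9: → [12,16); WM=11
i=10 t=6 v=6: DROP (t<11-3); WM=11
i=11 t=15 v=6: → [12,16); WM=14; [8,12) fires=3
i=12 t=14 v=4: → [12,16); WM=14

[0,4)=3 [4,8)=2 [8,12)=3 [12,16)=3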